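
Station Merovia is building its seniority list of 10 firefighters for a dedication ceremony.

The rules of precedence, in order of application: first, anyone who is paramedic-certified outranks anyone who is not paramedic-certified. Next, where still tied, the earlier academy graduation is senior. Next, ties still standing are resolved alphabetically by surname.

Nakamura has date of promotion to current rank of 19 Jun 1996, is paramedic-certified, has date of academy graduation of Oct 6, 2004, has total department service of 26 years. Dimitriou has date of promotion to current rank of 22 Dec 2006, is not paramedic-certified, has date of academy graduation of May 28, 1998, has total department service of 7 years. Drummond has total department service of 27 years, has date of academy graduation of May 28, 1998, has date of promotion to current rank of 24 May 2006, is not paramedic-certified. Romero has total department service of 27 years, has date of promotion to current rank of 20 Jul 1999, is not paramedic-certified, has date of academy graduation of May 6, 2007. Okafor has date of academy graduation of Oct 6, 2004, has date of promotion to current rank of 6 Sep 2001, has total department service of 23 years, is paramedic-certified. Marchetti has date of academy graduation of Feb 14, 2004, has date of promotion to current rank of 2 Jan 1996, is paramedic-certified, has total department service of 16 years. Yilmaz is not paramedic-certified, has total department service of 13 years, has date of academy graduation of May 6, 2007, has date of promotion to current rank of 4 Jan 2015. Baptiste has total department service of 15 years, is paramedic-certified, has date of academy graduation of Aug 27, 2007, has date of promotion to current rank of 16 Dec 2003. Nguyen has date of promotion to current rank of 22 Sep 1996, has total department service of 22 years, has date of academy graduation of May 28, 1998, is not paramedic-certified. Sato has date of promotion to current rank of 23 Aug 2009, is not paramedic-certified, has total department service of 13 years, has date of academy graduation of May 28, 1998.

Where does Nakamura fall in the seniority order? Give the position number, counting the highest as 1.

2

By the first rule: Marchetti, Nakamura, Okafor and Baptiste (each paramedic-certified); then Dimitriou, Drummond, Nguyen, Sato, Romero and Yilmaz (each not paramedic-certified).
Among Marchetti, Nakamura, Okafor and Baptiste, by date of academy graduation (earlier first): Marchetti (Feb 14, 2004) before Nakamura and Okafor (Oct 6, 2004) before Baptiste (Aug 27, 2007).
Among Nakamura and Okafor, alphabetically by surname: Nakamura before Okafor.
Among Dimitriou, Drummond, Nguyen, Sato, Romero and Yilmaz, by date of academy graduation (earlier first): Dimitriou, Drummond, Nguyen and Sato (May 28, 1998) before Romero and Yilmaz (May 6, 2007).
Among Dimitriou, Drummond, Nguyen and Sato, alphabetically by surname: Dimitriou before Drummond before Nguyen before Sato.
Among Romero and Yilmaz, alphabetically by surname: Romero before Yilmaz.
Order: Marchetti, Nakamura, Okafor, Baptiste, Dimitriou, Drummond, Nguyen, Sato, Romero, Yilmaz. So position 2.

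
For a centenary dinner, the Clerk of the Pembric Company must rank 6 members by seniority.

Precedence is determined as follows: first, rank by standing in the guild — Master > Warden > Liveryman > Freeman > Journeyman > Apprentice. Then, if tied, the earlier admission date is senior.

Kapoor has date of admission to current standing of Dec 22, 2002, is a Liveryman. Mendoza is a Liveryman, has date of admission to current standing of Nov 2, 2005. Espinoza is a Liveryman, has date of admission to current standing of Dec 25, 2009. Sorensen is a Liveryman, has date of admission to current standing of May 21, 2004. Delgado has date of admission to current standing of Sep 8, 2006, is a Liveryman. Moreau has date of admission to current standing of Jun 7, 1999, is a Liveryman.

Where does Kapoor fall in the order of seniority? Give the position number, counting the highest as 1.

By standing in the guild: Moreau, Kapoor, Sorensen, Mendoza, Delgado and Espinoza (Liveryman).
Among Moreau, Kapoor, Sorensen, Mendoza, Delgado and Espinoza, by date of admission to current standing (earlier first): Moreau (Jun 7, 1999) before Kapoor (Dec 22, 2002) before Sorensen (May 21, 2004) before Mendoza (Nov 2, 2005) before Delgado (Sep 8, 2006) before Espinoza (Dec 25, 2009).
Order: Moreau, Kapoor, Sorensen, Mendoza, Delgado, Espinoza. So position 2.

2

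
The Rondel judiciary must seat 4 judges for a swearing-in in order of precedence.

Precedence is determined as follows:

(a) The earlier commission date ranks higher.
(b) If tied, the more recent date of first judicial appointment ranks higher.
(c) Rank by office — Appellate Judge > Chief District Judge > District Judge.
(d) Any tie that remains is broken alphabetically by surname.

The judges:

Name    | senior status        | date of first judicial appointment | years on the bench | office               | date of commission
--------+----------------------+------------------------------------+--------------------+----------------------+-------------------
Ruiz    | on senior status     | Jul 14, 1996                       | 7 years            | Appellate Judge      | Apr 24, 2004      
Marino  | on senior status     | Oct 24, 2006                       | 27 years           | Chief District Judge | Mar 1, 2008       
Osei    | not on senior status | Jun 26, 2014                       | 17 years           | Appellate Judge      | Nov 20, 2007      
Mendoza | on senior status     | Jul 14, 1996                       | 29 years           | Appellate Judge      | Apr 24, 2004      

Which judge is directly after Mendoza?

By date of commission (earlier first): Mendoza and Ruiz (both Apr 24, 2004); then Osei (Nov 20, 2007); then Marino (Mar 1, 2008).
Mendoza and Ruiz both have date of first judicial appointment Jul 14, 1996, so the next rule applies.
Mendoza and Ruiz are each Appellate Judge, so the next rule applies.
Among Mendoza and Ruiz, alphabetically by surname: Mendoza before Ruiz.
Order: Mendoza, Ruiz, Osei, Marino.

Ruiz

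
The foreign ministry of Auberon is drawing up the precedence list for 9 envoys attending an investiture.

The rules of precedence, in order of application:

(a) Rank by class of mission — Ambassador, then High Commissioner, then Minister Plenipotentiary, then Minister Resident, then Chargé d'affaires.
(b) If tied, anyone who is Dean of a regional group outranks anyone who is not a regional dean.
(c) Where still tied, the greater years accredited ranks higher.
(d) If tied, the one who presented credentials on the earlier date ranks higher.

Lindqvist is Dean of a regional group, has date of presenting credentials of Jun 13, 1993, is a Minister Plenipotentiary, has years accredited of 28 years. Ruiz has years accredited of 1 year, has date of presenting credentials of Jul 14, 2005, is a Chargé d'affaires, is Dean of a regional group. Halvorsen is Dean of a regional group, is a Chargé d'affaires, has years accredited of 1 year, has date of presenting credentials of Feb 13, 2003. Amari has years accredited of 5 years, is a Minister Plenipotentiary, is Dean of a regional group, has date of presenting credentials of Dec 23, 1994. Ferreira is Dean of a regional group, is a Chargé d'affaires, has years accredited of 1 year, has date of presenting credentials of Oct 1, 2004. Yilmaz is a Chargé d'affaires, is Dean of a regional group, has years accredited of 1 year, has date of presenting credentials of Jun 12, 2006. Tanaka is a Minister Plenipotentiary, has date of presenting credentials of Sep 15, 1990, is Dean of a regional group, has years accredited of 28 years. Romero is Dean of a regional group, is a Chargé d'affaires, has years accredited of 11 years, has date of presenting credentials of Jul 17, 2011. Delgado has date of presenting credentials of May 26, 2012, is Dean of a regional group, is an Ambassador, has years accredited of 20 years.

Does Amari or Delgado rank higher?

Delgado

By class of mission: Delgado (Ambassador); then Tanaka, Lindqvist and Amari (Minister Plenipotentiary); then Romero, Halvorsen, Ferreira, Ruiz and Yilmaz (Chargé d'affaires).
Tanaka, Lindqvist and Amari are each Dean of a regional group, so the next rule applies.
Among Tanaka, Lindqvist and Amari, by years accredited (higher first): Tanaka and Lindqvist (28 years) before Amari (5 years).
Among Tanaka and Lindqvist, by date of presenting credentials (earlier first): Tanaka (Sep 15, 1990) before Lindqvist (Jun 13, 1993).
Romero, Halvorsen, Ferreira, Ruiz and Yilmaz are each Dean of a regional group, so the next rule applies.
Among Romero, Halvorsen, Ferreira, Ruiz and Yilmaz, by years accredited (higher first): Romero (11 years) before Halvorsen, Ferreira, Ruiz and Yilmaz (1 year).
Among Halvorsen, Ferreira, Ruiz and Yilmaz, by date of presenting credentials (earlier first): Halvorsen (Feb 13, 2003) before Ferreira (Oct 1, 2004) before Ruiz (Jul 14, 2005) before Yilmaz (Jun 12, 2006).
So Delgado takes precedence.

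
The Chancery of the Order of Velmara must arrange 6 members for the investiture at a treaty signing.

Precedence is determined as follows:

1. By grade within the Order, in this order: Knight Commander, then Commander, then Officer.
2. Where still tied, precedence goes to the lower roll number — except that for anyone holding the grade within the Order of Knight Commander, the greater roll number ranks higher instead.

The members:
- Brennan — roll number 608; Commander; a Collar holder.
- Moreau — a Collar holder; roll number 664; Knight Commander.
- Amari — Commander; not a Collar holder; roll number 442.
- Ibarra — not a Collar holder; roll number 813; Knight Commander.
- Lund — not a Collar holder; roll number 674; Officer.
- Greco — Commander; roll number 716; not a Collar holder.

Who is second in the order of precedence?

Moreau

By grade within the Order: Ibarra and Moreau (Knight Commander); then Amari, Brennan and Greco (Commander); then Lund (Officer).
Among Ibarra and Moreau, by roll number (higher first) (reversed rule for this group): Ibarra (813) before Moreau (664).
Among Amari, Brennan and Greco, by roll number (lower first): Amari (442) before Brennan (608) before Greco (716).
Order: Ibarra, Moreau, Amari, Brennan, Greco, Lund.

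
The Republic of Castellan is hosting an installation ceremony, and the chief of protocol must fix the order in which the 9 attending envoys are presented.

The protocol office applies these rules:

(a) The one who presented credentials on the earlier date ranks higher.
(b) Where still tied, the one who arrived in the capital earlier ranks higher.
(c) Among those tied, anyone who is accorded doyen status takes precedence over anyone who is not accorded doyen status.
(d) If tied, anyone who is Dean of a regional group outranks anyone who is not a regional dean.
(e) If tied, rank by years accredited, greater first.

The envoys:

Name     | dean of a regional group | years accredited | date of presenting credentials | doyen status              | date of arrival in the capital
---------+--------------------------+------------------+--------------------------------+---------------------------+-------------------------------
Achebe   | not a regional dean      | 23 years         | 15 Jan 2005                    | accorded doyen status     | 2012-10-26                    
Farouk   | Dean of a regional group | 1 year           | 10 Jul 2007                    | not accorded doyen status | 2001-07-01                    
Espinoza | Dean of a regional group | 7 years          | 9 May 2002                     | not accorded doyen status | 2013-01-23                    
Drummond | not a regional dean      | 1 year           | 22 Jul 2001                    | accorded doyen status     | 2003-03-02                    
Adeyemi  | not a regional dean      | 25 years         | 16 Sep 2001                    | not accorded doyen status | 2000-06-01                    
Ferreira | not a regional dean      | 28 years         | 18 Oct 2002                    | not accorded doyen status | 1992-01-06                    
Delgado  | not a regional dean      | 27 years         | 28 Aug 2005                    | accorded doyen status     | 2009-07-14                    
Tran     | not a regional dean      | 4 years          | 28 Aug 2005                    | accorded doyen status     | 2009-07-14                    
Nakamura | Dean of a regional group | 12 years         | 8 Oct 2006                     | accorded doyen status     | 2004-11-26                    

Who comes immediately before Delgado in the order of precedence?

Achebe

By date of presenting credentials (earlier first): Drummond (22 Jul 2001); then Adeyemi (16 Sep 2001); then Espinoza (9 May 2002); then Ferreira (18 Oct 2002); then Achebe (15 Jan 2005); then Delgado and Tran (both 28 Aug 2005); then Nakamura (8 Oct 2006); then Farouk (10 Jul 2007).
Delgado and Tran both have date of arrival in the capital 2009-07-14, so the next rule applies.
Delgado and Tran are each accorded doyen status, so the next rule applies.
Delgado and Tran are each not a regional dean, so the next rule applies.
Among Delgado and Tran, by years accredited (higher first): Delgado (27 years) before Tran (4 years).
Order: Drummond, Adeyemi, Espinoza, Ferreira, Achebe, Delgado, Tran, Nakamura, Farouk.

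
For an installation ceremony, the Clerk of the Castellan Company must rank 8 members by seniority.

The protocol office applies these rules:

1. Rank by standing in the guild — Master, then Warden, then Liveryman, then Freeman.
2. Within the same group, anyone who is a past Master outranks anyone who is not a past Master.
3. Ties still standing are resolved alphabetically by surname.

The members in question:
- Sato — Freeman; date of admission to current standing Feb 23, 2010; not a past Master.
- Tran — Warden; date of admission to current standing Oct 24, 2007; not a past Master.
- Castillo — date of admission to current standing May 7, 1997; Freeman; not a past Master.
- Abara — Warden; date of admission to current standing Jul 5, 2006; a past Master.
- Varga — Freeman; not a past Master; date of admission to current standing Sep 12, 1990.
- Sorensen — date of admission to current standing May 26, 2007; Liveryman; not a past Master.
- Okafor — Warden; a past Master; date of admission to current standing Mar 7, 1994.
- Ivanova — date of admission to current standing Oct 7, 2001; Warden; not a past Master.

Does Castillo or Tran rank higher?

By standing in the guild: Abara, Okafor, Ivanova and Tran (Warden); then Sorensen (Liveryman); then Castillo, Sato and Varga (Freeman).
Among Abara, Okafor, Ivanova and Tran, a past Master before not a past Master: Abara and Okafor (a past Master) before Ivanova and Tran (not a past Master).
Among Abara and Okafor, alphabetically by surname: Abara before Okafor.
Among Ivanova and Tran, alphabetically by surname: Ivanova before Tran.
Castillo, Sato and Varga are each not a past Master, so the next rule applies.
Among Castillo, Sato and Varga, alphabetically by surname: Castillo before Sato before Varga.
So Tran takes precedence.

Tran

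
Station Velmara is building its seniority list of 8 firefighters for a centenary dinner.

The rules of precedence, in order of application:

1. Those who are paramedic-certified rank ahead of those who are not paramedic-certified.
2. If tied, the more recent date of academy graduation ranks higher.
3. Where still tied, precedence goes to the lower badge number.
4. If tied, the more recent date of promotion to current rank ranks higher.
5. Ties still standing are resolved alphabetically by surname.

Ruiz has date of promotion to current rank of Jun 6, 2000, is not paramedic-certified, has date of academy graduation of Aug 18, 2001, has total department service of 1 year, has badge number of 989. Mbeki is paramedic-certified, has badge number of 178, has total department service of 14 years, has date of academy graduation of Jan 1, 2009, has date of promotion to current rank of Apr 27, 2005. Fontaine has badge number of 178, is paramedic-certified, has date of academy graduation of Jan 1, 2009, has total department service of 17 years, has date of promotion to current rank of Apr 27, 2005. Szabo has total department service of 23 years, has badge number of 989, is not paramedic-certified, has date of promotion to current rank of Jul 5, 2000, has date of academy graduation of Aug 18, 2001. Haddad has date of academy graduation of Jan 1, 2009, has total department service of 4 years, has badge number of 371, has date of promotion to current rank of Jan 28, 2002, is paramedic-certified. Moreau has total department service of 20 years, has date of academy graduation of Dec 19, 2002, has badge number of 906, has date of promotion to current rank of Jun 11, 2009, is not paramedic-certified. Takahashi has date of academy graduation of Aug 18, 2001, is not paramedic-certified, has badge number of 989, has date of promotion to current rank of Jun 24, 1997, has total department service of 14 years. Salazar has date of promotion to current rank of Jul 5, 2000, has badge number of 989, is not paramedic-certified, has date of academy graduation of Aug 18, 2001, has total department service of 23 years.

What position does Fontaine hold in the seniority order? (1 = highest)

1

By the first rule: Fontaine, Mbeki and Haddad (each paramedic-certified); then Moreau, Salazar, Szabo, Ruiz and Takahashi (each not paramedic-certified).
Fontaine, Mbeki and Haddad all have date of academy graduation Jan 1, 2009, so the next rule applies.
Among Fontaine, Mbeki and Haddad, by badge number (lower first): Fontaine and Mbeki (178) before Haddad (371).
Fontaine and Mbeki both have date of promotion to current rank Apr 27, 2005, so the next rule applies.
Among Fontaine and Mbeki, alphabetically by surname: Fontaine before Mbeki.
Among Moreau, Salazar, Szabo, Ruiz and Takahashi, by date of academy graduation (later first): Moreau (Dec 19, 2002) before Salazar, Szabo, Ruiz and Takahashi (Aug 18, 2001).
Salazar, Szabo, Ruiz and Takahashi all have badge number 989, so the next rule applies.
Among Salazar, Szabo, Ruiz and Takahashi, by date of promotion to current rank (later first): Salazar and Szabo (Jul 5, 2000) before Ruiz (Jun 6, 2000) before Takahashi (Jun 24, 1997).
Among Salazar and Szabo, alphabetically by surname: Salazar before Szabo.
Order: Fontaine, Mbeki, Haddad, Moreau, Salazar, Szabo, Ruiz, Takahashi. So position 1.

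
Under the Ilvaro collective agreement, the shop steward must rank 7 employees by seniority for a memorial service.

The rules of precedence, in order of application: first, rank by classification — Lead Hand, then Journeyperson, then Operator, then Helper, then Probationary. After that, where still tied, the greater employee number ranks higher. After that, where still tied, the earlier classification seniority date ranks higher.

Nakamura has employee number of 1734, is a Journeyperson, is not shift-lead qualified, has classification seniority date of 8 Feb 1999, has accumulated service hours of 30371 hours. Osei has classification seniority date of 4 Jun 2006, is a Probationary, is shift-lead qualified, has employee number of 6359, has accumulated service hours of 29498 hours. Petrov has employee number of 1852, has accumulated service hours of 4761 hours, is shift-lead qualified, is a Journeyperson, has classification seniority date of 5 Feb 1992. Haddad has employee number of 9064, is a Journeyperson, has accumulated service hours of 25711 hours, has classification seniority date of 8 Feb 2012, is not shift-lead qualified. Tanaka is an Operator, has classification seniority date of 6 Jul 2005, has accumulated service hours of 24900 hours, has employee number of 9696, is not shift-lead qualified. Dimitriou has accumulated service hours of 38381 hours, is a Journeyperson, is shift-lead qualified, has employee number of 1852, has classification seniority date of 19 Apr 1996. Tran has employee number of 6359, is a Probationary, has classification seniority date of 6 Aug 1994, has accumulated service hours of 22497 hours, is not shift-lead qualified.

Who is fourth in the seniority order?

By classification: Haddad, Petrov, Dimitriou and Nakamura (Journeyperson); then Tanaka (Operator); then Tran and Osei (Probationary).
Among Haddad, Petrov, Dimitriou and Nakamura, by employee number (higher first): Haddad (9064) before Petrov and Dimitriou (1852) before Nakamura (1734).
Among Petrov and Dimitriou, by classification seniority date (earlier first): Petrov (5 Feb 1992) before Dimitriou (19 Apr 1996).
Tran and Osei both have employee number 6359, so the next rule applies.
Among Tran and Osei, by classification seniority date (earlier first): Tran (6 Aug 1994) before Osei (4 Jun 2006).
Order: Haddad, Petrov, Dimitriou, Nakamura, Tanaka, Tran, Osei.

Nakamura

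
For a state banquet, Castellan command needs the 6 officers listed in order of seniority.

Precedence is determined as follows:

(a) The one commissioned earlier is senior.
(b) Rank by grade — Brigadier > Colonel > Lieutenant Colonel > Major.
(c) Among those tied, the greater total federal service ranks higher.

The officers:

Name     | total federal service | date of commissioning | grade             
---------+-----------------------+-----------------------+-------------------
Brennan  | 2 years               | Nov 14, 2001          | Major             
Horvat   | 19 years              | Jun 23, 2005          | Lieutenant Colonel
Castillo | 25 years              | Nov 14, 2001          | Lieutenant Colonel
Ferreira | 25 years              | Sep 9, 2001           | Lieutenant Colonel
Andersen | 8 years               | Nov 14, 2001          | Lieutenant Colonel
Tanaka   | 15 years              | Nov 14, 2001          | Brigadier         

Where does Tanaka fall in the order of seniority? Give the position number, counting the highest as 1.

By date of commissioning (earlier first): Ferreira (Sep 9, 2001); then Tanaka, Castillo, Andersen and Brennan (each Nov 14, 2001); then Horvat (Jun 23, 2005).
Among Tanaka, Castillo, Andersen and Brennan, by grade: Tanaka (Brigadier) before Castillo and Andersen (Lieutenant Colonel) before Brennan (Major).
Among Castillo and Andersen, by total federal service (higher first): Castillo (25 years) before Andersen (8 years).
Order: Ferreira, Tanaka, Castillo, Andersen, Brennan, Horvat. So position 2.

2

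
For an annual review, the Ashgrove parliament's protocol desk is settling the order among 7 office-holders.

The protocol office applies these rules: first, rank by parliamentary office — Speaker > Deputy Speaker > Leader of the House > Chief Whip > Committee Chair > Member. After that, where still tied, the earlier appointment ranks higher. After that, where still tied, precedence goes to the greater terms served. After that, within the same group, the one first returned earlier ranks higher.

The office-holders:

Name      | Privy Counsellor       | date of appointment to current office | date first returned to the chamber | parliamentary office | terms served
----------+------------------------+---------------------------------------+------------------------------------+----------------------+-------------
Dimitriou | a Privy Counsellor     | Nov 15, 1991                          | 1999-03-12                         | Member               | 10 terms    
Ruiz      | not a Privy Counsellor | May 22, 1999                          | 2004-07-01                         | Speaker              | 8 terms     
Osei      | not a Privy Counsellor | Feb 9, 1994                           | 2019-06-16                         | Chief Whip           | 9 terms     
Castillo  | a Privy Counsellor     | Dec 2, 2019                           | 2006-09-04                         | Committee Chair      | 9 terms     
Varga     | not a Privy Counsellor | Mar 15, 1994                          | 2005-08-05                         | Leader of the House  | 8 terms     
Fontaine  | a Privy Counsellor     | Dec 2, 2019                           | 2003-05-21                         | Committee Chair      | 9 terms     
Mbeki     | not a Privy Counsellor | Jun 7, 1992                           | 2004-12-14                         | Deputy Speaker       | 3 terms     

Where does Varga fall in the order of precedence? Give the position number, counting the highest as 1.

By parliamentary office: Ruiz (Speaker); then Mbeki (Deputy Speaker); then Varga (Leader of the House); then Osei (Chief Whip); then Fontaine and Castillo (Committee Chair); then Dimitriou (Member).
Fontaine and Castillo both have date of appointment to current office Dec 2, 2019, so the next rule applies.
Fontaine and Castillo both have terms served 9 terms, so the next rule applies.
Among Fontaine and Castillo, by date first returned to the chamber (earlier first): Fontaine (2003-05-21) before Castillo (2006-09-04).
Order: Ruiz, Mbeki, Varga, Osei, Fontaine, Castillo, Dimitriou. So position 3.

3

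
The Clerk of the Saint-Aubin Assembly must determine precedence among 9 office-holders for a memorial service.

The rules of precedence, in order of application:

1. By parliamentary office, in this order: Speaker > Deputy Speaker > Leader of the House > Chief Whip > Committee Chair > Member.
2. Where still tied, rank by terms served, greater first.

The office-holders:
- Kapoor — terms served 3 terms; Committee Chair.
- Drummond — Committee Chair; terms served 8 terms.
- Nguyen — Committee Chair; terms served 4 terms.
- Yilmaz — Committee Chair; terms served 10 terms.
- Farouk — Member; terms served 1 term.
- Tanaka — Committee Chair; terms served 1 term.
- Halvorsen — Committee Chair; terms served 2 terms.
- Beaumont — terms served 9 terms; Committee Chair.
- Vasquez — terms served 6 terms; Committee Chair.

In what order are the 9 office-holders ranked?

By parliamentary office: Yilmaz, Beaumont, Drummond, Vasquez, Nguyen, Kapoor, Halvorsen and Tanaka (Committee Chair); then Farouk (Member).
Among Yilmaz, Beaumont, Drummond, Vasquez, Nguyen, Kapoor, Halvorsen and Tanaka, by terms served (higher first): Yilmaz (10 terms) before Beaumont (9 terms) before Drummond (8 terms) before Vasquez (6 terms) before Nguyen (4 terms) before Kapoor (3 terms) before Halvorsen (2 terms) before Tanaka (1 term).
Full order: Yilmaz, Beaumont, Drummond, Vasquez, Nguyen, Kapoor, Halvorsen, Tanaka, Farouk.

Yilmaz, Beaumont, Drummond, Vasquez, Nguyen, Kapoor, Halvorsen, Tanaka, Farouk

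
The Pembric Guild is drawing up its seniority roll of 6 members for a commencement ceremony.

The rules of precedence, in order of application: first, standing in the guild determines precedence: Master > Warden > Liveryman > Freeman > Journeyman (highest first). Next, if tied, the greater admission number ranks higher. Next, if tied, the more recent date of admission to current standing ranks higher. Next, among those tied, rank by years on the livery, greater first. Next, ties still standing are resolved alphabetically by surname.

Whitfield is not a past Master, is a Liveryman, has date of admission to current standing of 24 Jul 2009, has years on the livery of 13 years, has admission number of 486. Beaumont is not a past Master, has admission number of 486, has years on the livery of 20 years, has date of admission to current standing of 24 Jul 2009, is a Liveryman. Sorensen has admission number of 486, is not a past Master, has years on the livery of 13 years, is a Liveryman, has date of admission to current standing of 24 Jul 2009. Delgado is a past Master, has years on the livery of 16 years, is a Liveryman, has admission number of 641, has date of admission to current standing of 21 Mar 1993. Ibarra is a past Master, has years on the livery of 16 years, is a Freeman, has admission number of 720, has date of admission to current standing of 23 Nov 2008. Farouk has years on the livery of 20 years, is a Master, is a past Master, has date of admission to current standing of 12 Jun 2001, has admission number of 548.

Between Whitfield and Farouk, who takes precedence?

By standing in the guild: Farouk (Master); then Delgado, Beaumont, Sorensen and Whitfield (Liveryman); then Ibarra (Freeman).
Among Delgado, Beaumont, Sorensen and Whitfield, by admission number (higher first): Delgado (641) before Beaumont, Sorensen and Whitfield (486).
Beaumont, Sorensen and Whitfield all have date of admission to current standing 24 Jul 2009, so the next rule applies.
Among Beaumont, Sorensen and Whitfield, by years on the livery (higher first): Beaumont (20 years) before Sorensen and Whitfield (13 years).
Among Sorensen and Whitfield, alphabetically by surname: Sorensen before Whitfield.
So Farouk takes precedence.

Farouk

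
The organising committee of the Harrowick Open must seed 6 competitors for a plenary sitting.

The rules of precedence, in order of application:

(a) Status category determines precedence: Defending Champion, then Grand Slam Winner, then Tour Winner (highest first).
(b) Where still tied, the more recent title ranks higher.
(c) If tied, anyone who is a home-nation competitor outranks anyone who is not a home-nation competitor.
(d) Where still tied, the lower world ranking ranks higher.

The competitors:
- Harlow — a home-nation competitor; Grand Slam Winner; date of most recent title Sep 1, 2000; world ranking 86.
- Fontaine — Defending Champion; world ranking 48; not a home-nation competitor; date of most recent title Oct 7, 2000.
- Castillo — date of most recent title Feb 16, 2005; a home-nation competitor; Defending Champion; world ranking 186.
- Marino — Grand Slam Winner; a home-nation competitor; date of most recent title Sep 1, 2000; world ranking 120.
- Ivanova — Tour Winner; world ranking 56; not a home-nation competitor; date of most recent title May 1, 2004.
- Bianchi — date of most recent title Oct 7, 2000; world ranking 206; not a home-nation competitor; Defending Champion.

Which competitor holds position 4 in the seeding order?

Harlow

By status category: Castillo, Fontaine and Bianchi (Defending Champion); then Harlow and Marino (Grand Slam Winner); then Ivanova (Tour Winner).
Among Castillo, Fontaine and Bianchi, by date of most recent title (later first): Castillo (Feb 16, 2005) before Fontaine and Bianchi (Oct 7, 2000).
Fontaine and Bianchi are each not a home-nation competitor, so the next rule applies.
Among Fontaine and Bianchi, by world ranking (lower first): Fontaine (48) before Bianchi (206).
Harlow and Marino both have date of most recent title Sep 1, 2000, so the next rule applies.
Harlow and Marino are each a home-nation competitor, so the next rule applies.
Among Harlow and Marino, by world ranking (lower first): Harlow (86) before Marino (120).
Order: Castillo, Fontaine, Bianchi, Harlow, Marino, Ivanova.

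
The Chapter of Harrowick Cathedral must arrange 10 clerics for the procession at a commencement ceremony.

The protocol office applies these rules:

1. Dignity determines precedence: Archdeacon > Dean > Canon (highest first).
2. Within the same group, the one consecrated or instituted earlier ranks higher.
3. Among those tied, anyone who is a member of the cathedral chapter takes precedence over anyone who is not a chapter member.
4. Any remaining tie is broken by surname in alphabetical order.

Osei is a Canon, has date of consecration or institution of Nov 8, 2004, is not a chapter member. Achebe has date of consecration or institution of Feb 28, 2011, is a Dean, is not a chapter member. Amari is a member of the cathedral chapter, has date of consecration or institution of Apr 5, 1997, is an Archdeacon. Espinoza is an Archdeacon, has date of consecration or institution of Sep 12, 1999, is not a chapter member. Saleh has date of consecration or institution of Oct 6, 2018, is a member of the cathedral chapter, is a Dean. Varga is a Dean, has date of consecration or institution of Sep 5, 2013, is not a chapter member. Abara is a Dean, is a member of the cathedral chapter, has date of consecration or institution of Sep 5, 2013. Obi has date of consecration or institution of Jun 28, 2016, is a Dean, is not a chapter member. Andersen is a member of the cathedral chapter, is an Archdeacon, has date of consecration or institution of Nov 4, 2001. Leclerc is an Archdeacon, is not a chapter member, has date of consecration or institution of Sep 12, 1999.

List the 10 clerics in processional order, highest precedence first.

By dignity: Amari, Espinoza, Leclerc and Andersen (Archdeacon); then Achebe, Abara, Varga, Obi and Saleh (Dean); then Osei (Canon).
Among Amari, Espinoza, Leclerc and Andersen, by date of consecration or institution (earlier first): Amari (Apr 5, 1997) before Espinoza and Leclerc (Sep 12, 1999) before Andersen (Nov 4, 2001).
Espinoza and Leclerc are each not a chapter member, so the next rule applies.
Among Espinoza and Leclerc, alphabetically by surname: Espinoza before Leclerc.
Among Achebe, Abara, Varga, Obi and Saleh, by date of consecration or institution (earlier first): Achebe (Feb 28, 2011) before Abara and Varga (Sep 5, 2013) before Obi (Jun 28, 2016) before Saleh (Oct 6, 2018).
Among Abara and Varga, a member of the cathedral chapter before not a chapter member: Abara (a member of the cathedral chapter) before Varga (not a chapter member).
Full order: Amari, Espinoza, Leclerc, Andersen, Achebe, Abara, Varga, Obi, Saleh, Osei.

Amari, Espinoza, Leclerc, Andersen, Achebe, Abara, Varga, Obi, Saleh, Osei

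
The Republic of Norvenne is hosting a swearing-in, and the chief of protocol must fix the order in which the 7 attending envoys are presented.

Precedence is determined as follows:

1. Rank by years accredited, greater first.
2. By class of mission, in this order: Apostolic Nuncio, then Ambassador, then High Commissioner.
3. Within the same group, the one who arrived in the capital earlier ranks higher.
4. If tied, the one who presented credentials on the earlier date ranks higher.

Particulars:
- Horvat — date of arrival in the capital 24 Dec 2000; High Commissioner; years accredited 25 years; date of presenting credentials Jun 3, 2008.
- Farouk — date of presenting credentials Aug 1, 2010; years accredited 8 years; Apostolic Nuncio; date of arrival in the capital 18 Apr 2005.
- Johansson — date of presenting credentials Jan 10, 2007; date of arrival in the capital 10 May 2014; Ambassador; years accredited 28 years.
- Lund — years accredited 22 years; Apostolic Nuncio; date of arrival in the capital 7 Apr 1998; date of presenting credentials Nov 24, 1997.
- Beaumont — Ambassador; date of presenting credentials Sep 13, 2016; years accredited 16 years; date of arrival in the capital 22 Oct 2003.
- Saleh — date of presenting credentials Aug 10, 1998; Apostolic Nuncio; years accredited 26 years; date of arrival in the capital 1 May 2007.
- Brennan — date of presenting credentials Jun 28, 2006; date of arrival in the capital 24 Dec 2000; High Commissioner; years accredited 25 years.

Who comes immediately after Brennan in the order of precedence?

Horvat

By years accredited (higher first): Johansson (28 years); then Saleh (26 years); then Brennan and Horvat (both 25 years); then Lund (22 years); then Beaumont (16 years); then Farouk (8 years).
Brennan and Horvat are each High Commissioner, so the next rule applies.
Brennan and Horvat both have date of arrival in the capital 24 Dec 2000, so the next rule applies.
Among Brennan and Horvat, by date of presenting credentials (earlier first): Brennan (Jun 28, 2006) before Horvat (Jun 3, 2008).
Order: Johansson, Saleh, Brennan, Horvat, Lund, Beaumont, Farouk.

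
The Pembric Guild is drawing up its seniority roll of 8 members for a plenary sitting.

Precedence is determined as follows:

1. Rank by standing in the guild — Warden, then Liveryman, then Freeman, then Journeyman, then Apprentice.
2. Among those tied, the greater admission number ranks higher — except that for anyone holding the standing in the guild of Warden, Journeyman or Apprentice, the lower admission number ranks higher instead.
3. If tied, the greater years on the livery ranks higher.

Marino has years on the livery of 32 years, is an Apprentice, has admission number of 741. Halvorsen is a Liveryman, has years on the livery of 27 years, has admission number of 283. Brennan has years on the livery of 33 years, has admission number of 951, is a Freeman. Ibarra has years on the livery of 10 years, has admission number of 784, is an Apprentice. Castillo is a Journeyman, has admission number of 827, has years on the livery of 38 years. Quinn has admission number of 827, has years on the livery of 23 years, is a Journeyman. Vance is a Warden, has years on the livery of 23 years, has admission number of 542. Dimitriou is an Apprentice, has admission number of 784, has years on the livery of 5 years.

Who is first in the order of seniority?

Vance

By standing in the guild: Vance (Warden); then Halvorsen (Liveryman); then Brennan (Freeman); then Castillo and Quinn (Journeyman); then Marino, Ibarra and Dimitriou (Apprentice).
Castillo and Quinn both have admission number 827, so the next rule applies.
Among Castillo and Quinn, by years on the livery (higher first): Castillo (38 years) before Quinn (23 years).
Among Marino, Ibarra and Dimitriou, by admission number (lower first) (reversed rule for this group): Marino (741) before Ibarra and Dimitriou (784).
Among Ibarra and Dimitriou, by years on the livery (higher first): Ibarra (10 years) before Dimitriou (5 years).
Order: Vance, Halvorsen, Brennan, Castillo, Quinn, Marino, Ibarra, Dimitriou.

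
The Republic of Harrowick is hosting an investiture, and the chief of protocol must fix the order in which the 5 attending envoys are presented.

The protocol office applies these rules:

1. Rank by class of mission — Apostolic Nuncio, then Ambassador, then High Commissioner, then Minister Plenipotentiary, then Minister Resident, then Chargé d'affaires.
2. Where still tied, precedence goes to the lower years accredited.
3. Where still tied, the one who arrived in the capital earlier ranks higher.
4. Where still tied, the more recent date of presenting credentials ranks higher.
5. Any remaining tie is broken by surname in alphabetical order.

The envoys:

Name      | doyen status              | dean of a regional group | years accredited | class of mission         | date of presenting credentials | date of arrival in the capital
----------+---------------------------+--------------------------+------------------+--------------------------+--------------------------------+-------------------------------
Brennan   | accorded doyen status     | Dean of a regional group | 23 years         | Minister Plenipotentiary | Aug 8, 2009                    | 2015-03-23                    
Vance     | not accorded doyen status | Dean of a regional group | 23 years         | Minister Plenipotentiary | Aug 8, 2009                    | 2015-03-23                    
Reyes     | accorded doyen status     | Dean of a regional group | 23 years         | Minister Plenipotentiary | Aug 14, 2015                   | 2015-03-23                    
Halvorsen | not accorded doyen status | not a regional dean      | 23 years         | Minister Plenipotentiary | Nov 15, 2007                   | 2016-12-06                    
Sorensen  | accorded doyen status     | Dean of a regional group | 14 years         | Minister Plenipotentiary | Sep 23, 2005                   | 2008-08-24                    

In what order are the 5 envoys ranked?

Sorensen, Reyes, Brennan, Vance, Halvorsen

By class of mission: Sorensen, Reyes, Brennan, Vance and Halvorsen (Minister Plenipotentiary).
Among Sorensen, Reyes, Brennan, Vance and Halvorsen, by years accredited (lower first): Sorensen (14 years) before Reyes, Brennan, Vance and Halvorsen (23 years).
Among Reyes, Brennan, Vance and Halvorsen, by date of arrival in the capital (earlier first): Reyes, Brennan and Vance (2015-03-23) before Halvorsen (2016-12-06).
Among Reyes, Brennan and Vance, by date of presenting credentials (later first): Reyes (Aug 14, 2015) before Brennan and Vance (Aug 8, 2009).
Among Brennan and Vance, alphabetically by surname: Brennan before Vance.
Full order: Sorensen, Reyes, Brennan, Vance, Halvorsen.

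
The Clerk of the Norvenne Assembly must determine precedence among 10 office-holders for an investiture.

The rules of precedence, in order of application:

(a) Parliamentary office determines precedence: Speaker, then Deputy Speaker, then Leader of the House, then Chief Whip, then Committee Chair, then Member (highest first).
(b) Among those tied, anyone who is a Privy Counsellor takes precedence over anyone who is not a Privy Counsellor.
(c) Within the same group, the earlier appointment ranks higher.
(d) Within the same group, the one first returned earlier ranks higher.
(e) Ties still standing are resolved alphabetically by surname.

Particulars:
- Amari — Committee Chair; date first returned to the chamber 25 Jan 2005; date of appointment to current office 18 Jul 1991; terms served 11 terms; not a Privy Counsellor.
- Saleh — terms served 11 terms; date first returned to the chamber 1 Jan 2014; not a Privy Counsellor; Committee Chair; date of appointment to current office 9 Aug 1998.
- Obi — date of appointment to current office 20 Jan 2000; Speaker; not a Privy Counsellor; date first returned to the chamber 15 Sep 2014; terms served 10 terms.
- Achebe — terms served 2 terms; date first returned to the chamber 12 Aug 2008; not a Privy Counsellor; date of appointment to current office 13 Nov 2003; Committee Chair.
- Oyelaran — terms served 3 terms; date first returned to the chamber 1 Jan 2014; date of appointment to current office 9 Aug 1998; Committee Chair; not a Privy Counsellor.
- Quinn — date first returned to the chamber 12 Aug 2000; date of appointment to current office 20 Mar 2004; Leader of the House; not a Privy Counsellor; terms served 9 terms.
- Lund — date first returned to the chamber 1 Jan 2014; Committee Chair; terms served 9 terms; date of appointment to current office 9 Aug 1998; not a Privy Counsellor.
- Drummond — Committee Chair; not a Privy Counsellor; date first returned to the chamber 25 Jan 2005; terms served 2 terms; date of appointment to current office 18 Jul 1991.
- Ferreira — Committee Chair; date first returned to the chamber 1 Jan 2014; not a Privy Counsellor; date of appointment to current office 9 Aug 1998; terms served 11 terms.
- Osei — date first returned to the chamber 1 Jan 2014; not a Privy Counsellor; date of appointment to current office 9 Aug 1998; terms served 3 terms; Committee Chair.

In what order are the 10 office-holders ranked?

Obi, Quinn, Amari, Drummond, Ferreira, Lund, Osei, Oyelaran, Saleh, Achebe

By parliamentary office: Obi (Speaker); then Quinn (Leader of the House); then Amari, Drummond, Ferreira, Lund, Osei, Oyelaran, Saleh and Achebe (Committee Chair).
Amari, Drummond, Ferreira, Lund, Osei, Oyelaran, Saleh and Achebe are each not a Privy Counsellor, so the next rule applies.
Among Amari, Drummond, Ferreira, Lund, Osei, Oyelaran, Saleh and Achebe, by date of appointment to current office (earlier first): Amari and Drummond (18 Jul 1991) before Ferreira, Lund, Osei, Oyelaran and Saleh (9 Aug 1998) before Achebe (13 Nov 2003).
Amari and Drummond both have date first returned to the chamber 25 Jan 2005, so the next rule applies.
Among Amari and Drummond, alphabetically by surname: Amari before Drummond.
Ferreira, Lund, Osei, Oyelaran and Saleh all have date first returned to the chamber 1 Jan 2014, so the next rule applies.
Among Ferreira, Lund, Osei, Oyelaran and Saleh, alphabetically by surname: Ferreira before Lund before Osei before Oyelaran before Saleh.
Full order: Obi, Quinn, Amari, Drummond, Ferreira, Lund, Osei, Oyelaran, Saleh, Achebe.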